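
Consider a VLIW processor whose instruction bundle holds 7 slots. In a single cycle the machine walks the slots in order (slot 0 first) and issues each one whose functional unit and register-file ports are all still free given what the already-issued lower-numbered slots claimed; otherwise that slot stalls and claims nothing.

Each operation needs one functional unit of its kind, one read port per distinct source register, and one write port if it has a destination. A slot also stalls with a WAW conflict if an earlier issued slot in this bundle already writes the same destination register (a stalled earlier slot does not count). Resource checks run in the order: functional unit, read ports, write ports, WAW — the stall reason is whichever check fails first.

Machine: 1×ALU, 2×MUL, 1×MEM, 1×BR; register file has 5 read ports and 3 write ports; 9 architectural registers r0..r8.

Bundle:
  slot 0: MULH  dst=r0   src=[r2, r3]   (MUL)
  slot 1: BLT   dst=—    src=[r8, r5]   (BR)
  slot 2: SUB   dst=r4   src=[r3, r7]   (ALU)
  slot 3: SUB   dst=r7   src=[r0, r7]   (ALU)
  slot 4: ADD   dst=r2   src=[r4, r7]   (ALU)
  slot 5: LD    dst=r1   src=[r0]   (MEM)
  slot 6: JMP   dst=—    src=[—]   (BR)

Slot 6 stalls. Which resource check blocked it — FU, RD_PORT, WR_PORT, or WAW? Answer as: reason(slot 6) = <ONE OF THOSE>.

reason(slot 6) = FU

slot 0 (MUL): ISSUE — free A1,Mu1,Ld1,B1 rp3 wp2
slot 1 (BR): ISSUE — free A1,Mu1,Ld1,B0 rp1 wp2
slot 2 (ALU): stall RD_PORT — free A1,Mu1,Ld1,B0 rp1 wp2
slot 3 (ALU): stall RD_PORT — free A1,Mu1,Ld1,B0 rp1 wp2
slot 4 (ALU): stall RD_PORT — free A1,Mu1,Ld1,B0 rp1 wp2
slot 5 (MEM): ISSUE — free A1,Mu1,Ld0,B0 rp0 wp1
slot 6 (BR): stall FU — free A1,Mu1,Ld0,B0 rp0 wp1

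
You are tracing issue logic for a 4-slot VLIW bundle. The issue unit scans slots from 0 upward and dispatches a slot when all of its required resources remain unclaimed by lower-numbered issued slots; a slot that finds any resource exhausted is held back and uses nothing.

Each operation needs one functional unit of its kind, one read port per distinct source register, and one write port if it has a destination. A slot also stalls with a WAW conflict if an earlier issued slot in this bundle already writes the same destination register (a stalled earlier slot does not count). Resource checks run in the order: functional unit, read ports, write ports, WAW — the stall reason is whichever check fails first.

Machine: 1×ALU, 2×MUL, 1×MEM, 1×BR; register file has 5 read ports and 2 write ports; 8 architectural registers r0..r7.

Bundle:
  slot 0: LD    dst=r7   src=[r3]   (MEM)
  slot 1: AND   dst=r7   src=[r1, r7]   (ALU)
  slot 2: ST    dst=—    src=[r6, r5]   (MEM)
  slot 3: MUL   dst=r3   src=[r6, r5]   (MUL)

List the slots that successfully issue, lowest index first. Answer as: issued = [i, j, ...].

issued = [0, 3]

(0) want 1×MEM +1rd +1wr — yes → AL1|MU2|ME0|BR1|rd4|wr1
(1) want 1×ALU +2rd +1wr — WAW → AL1|MU2|ME0|BR1|rd4|wr1
(2) want 1×MEM +2rd +0wr — FU → AL1|MU2|ME0|BR1|rd4|wr1
(3) want 1×MUL +2rd +1wr — yes → AL1|MU1|ME0|BR1|rd2|wr0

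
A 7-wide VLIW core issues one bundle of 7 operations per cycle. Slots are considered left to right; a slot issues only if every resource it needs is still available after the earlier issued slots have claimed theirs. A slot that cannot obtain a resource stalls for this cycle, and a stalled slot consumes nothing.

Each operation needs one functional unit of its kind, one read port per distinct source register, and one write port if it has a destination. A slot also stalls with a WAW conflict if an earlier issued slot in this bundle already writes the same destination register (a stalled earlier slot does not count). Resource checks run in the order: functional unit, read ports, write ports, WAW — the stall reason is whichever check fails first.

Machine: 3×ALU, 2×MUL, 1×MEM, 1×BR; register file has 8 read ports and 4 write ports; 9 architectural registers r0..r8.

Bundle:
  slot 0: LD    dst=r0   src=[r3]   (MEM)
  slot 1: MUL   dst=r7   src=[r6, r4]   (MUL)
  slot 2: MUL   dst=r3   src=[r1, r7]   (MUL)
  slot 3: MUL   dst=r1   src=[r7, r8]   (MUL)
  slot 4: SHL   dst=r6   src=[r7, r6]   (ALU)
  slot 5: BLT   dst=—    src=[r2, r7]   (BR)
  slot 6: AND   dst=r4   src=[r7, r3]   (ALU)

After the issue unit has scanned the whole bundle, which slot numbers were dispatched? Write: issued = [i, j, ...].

issued = [0, 1, 2, 4]

(0) want 1×MEM +1rd +1wr — yes → AL3|MU2|ME0|BR1|rd7|wr3
(1) want 1×MUL +2rd +1wr — yes → AL3|MU1|ME0|BR1|rd5|wr2
(2) want 1×MUL +2rd +1wr — yes → AL3|MU0|ME0|BR1|rd3|wr1
(3) want 1×MUL +2rd +1wr — FU → AL3|MU0|ME0|BR1|rd3|wr1
(4) want 1×ALU +2rd +1wr — yes → AL2|MU0|ME0|BR1|rd1|wr0
(5) want 1×BR +2rd +0wr — RD_PORT → AL2|MU0|ME0|BR1|rd1|wr0
(6) want 1×ALU +2rd +1wr — RD_PORT → AL2|MU0|ME0|BR1|rd1|wr0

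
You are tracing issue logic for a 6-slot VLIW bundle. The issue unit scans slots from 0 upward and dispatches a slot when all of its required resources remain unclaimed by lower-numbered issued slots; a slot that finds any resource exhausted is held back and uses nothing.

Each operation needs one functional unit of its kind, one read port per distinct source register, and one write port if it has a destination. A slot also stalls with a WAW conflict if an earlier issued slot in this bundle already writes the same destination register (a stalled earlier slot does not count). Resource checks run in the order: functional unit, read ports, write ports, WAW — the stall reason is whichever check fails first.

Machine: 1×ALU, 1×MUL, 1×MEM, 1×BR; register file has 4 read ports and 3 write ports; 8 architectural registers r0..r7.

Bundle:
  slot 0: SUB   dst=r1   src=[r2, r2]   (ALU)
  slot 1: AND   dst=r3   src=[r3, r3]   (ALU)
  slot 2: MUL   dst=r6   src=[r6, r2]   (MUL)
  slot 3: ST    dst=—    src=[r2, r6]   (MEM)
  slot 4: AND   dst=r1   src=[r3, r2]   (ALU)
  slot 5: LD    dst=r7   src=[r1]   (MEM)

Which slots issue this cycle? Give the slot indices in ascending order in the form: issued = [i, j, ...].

issued = [0, 2, 5]

[0] ALU needs rd=1 wr=1: ok; after: ALU=0 MUL=1 MEM=1 BR=1, R=3, W=2
[1] ALU needs rd=1 wr=1: FU; after: ALU=0 MUL=1 MEM=1 BR=1, R=3, W=2
[2] MUL needs rd=2 wr=1: ok; after: ALU=0 MUL=0 MEM=1 BR=1, R=1, W=1
[3] MEM needs rd=2 wr=0: RD_PORT; after: ALU=0 MUL=0 MEM=1 BR=1, R=1, W=1
[4] ALU needs rd=2 wr=1: FU; after: ALU=0 MUL=0 MEM=1 BR=1, R=1, W=1
[5] MEM needs rd=1 wr=1: ok; after: ALU=0 MUL=0 MEM=0 BR=1, R=0, W=0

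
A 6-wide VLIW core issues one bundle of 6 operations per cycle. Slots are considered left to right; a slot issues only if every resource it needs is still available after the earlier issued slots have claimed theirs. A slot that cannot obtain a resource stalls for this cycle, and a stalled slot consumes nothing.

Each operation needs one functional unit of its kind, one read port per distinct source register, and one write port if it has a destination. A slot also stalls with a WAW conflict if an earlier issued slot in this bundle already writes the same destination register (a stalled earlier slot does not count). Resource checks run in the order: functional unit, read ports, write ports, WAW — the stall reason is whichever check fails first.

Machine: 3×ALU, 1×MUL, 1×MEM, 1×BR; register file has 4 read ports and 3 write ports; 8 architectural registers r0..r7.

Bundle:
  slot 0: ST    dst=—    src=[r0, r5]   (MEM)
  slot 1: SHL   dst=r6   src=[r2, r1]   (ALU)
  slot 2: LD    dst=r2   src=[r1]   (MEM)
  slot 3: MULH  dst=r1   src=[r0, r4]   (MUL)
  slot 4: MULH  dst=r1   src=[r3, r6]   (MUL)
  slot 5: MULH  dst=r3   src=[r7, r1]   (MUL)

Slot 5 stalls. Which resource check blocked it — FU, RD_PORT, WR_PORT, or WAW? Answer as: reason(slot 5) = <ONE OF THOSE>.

(0) want 1×MEM +2rd +0wr — yes → AL3|MU1|ME0|BR1|rd2|wr3
(1) want 1×ALU +2rd +1wr — yes → AL2|MU1|ME0|BR1|rd0|wr2
(2) want 1×MEM +1rd +1wr — FU → AL2|MU1|ME0|BR1|rd0|wr2
(3) want 1×MUL +2rd +1wr — RD_PORT → AL2|MU1|ME0|BR1|rd0|wr2
(4) want 1×MUL +2rd +1wr — RD_PORT → AL2|MU1|ME0|BR1|rd0|wr2
(5) want 1×MUL +2rd +1wr — RD_PORT → AL2|MU1|ME0|BR1|rd0|wr2

reason(slot 5) = RD_PORT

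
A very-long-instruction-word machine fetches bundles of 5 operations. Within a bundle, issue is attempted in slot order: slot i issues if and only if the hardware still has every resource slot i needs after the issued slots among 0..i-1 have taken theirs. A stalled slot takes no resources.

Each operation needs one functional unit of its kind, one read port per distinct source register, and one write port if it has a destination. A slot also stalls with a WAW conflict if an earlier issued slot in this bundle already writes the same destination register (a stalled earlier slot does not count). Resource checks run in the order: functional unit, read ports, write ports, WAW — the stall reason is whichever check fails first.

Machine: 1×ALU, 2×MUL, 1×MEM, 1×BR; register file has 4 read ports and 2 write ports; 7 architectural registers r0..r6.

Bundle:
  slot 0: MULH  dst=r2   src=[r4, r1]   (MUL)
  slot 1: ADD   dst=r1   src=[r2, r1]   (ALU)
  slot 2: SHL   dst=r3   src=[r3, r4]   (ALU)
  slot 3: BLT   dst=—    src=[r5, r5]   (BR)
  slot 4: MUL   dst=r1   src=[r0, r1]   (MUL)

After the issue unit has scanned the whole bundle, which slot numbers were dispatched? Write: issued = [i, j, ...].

  0. MUL→r2 ⇒ go  {1A/1Mu/1Ld/1B | 2r 1w}
  1. ALU→r1 ⇒ go  {0A/1Mu/1Ld/1B | 0r 0w}
  2. ALU→r3 ⇒ no(FU)  {0A/1Mu/1Ld/1B | 0r 0w}
  3. BR ⇒ no(RD_PORT)  {0A/1Mu/1Ld/1B | 0r 0w}
  4. MUL→r1 ⇒ no(RD_PORT)  {0A/1Mu/1Ld/1B | 0r 0w}

issued = [0, 1]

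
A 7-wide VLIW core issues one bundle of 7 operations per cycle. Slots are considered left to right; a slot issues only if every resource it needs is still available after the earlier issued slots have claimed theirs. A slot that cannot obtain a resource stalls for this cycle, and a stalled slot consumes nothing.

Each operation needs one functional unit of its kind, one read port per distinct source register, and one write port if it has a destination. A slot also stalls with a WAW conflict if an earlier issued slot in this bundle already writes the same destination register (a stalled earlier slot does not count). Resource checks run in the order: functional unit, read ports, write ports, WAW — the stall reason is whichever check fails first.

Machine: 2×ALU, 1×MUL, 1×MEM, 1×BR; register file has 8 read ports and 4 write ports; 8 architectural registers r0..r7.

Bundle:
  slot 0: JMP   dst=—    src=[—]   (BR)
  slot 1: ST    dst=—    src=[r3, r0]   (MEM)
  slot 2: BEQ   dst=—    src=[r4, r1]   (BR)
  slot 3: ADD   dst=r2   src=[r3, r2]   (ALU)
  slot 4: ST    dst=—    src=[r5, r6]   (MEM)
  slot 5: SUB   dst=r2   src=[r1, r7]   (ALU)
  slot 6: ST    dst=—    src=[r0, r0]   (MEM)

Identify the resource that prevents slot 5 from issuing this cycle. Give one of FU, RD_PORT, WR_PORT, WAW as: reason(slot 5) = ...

reason(slot 5) = WAW

  0. BR ⇒ go  {2A/1Mu/1Ld/0B | 8r 4w}
  1. MEM ⇒ go  {2A/1Mu/0Ld/0B | 6r 4w}
  2. BR ⇒ no(FU)  {2A/1Mu/0Ld/0B | 6r 4w}
  3. ALU→r2 ⇒ go  {1A/1Mu/0Ld/0B | 4r 3w}
  4. MEM ⇒ no(FU)  {1A/1Mu/0Ld/0B | 4r 3w}
  5. ALU→r2 ⇒ no(WAW)  {1A/1Mu/0Ld/0B | 4r 3w}
  6. MEM ⇒ no(FU)  {1A/1Mu/0Ld/0B | 4r 3w}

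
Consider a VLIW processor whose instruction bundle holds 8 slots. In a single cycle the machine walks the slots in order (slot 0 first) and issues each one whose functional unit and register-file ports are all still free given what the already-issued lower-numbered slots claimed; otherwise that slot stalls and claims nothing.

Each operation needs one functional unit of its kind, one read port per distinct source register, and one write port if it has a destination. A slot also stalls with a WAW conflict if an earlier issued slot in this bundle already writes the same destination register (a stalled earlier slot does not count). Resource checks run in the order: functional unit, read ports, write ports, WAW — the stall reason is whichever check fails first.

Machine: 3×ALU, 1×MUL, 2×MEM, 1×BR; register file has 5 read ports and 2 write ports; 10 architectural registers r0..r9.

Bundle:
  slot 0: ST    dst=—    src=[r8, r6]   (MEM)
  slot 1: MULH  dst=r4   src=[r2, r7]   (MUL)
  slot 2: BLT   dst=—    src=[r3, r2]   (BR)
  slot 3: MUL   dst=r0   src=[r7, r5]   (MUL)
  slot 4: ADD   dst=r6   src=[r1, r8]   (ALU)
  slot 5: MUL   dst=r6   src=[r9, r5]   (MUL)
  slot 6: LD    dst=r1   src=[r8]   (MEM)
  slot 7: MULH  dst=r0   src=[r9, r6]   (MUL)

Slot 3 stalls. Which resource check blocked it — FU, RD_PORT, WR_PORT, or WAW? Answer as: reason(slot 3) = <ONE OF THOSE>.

slot 0 (MEM): ISSUE — free A3,Mu1,Ld1,B1 rp3 wp2
slot 1 (MUL): ISSUE — free A3,Mu0,Ld1,B1 rp1 wp1
slot 2 (BR): stall RD_PORT — free A3,Mu0,Ld1,B1 rp1 wp1
slot 3 (MUL): stall FU — free A3,Mu0,Ld1,B1 rp1 wp1
slot 4 (ALU): stall RD_PORT — free A3,Mu0,Ld1,B1 rp1 wp1
slot 5 (MUL): stall FU — free A3,Mu0,Ld1,B1 rp1 wp1
slot 6 (MEM): ISSUE — free A3,Mu0,Ld0,B1 rp0 wp0
slot 7 (MUL): stall FU — free A3,Mu0,Ld0,B1 rp0 wp0

reason(slot 3) = FU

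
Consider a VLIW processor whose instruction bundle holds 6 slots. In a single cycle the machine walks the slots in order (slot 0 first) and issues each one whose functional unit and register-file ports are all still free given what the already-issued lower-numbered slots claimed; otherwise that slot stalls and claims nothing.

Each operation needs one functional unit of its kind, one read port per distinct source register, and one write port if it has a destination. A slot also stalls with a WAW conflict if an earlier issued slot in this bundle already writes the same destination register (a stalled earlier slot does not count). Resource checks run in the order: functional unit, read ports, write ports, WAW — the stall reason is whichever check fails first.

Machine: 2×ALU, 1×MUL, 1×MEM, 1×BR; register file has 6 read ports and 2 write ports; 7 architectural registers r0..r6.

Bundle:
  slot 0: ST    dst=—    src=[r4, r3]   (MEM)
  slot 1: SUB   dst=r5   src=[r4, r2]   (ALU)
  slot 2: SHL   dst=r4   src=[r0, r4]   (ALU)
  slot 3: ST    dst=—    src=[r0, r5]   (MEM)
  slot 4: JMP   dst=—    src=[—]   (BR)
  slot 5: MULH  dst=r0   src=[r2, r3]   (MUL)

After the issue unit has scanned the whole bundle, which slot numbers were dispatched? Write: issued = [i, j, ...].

issued = [0, 1, 2, 4]

  0. MEM ⇒ go  {2A/1Mu/0Ld/1B | 4r 2w}
  1. ALU→r5 ⇒ go  {1A/1Mu/0Ld/1B | 2r 1w}
  2. ALU→r4 ⇒ go  {0A/1Mu/0Ld/1B | 0r 0w}
  3. MEM ⇒ no(FU)  {0A/1Mu/0Ld/1B | 0r 0w}
  4. BR ⇒ go  {0A/1Mu/0Ld/0B | 0r 0w}
  5. MUL→r0 ⇒ no(RD_PORT)  {0A/1Mu/0Ld/0B | 0r 0w}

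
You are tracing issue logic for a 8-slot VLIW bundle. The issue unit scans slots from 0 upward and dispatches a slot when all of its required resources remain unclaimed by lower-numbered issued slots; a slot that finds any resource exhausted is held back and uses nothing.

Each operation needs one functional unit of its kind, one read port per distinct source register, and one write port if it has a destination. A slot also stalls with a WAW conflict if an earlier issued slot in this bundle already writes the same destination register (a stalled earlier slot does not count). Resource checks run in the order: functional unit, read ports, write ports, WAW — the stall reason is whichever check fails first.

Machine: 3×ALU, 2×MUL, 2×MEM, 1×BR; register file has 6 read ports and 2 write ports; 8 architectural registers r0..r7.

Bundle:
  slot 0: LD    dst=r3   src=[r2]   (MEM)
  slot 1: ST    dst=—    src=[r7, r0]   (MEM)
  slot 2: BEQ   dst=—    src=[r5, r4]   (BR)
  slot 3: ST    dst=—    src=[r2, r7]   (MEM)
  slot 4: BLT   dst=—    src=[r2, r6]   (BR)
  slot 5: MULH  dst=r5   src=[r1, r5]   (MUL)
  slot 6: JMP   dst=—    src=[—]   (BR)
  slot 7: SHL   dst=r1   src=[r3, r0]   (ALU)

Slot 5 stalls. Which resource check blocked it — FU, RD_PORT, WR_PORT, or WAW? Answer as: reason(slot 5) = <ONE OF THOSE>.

#0 MEM src=r2 dispatched  <A:3 Mu:2 Ld:1 B:1 rd:5 wr:1>
#1 MEM src=r7,r0 dispatched  <A:3 Mu:2 Ld:0 B:1 rd:3 wr:1>
#2 BR src=r5,r4 dispatched  <A:3 Mu:2 Ld:0 B:0 rd:1 wr:1>
#3 MEM src=r2,r7 held:FU  <A:3 Mu:2 Ld:0 B:0 rd:1 wr:1>
#4 BR src=r2,r6 held:FU  <A:3 Mu:2 Ld:0 B:0 rd:1 wr:1>
#5 MUL src=r1,r5 held:RD_PORT  <A:3 Mu:2 Ld:0 B:0 rd:1 wr:1>
#6 BR src=- held:FU  <A:3 Mu:2 Ld:0 B:0 rd:1 wr:1>
#7 ALU src=r3,r0 held:RD_PORT  <A:3 Mu:2 Ld:0 B:0 rd:1 wr:1>

reason(slot 5) = RD_PORT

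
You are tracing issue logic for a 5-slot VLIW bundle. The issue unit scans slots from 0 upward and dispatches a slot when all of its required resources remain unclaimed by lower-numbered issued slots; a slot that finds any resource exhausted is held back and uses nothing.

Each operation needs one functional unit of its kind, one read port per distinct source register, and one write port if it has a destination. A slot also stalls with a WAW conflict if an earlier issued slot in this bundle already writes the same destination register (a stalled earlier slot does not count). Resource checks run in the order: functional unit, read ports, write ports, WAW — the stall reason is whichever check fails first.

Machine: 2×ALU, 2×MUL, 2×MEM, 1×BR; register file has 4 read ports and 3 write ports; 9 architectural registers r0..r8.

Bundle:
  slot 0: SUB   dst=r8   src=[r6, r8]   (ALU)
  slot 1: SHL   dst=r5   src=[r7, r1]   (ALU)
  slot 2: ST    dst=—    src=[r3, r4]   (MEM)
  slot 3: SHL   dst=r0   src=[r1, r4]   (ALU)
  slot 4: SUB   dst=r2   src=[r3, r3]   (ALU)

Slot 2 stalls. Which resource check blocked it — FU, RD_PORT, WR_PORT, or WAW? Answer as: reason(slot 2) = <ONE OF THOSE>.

reason(slot 2) = RD_PORT

[0] ALU needs rd=2 wr=1: ok; after: ALU=1 MUL=2 MEM=2 BR=1, R=2, W=2
[1] ALU needs rd=2 wr=1: ok; after: ALU=0 MUL=2 MEM=2 BR=1, R=0, W=1
[2] MEM needs rd=2 wr=0: RD_PORT; after: ALU=0 MUL=2 MEM=2 BR=1, R=0, W=1
[3] ALU needs rd=2 wr=1: FU; after: ALU=0 MUL=2 MEM=2 BR=1, R=0, W=1
[4] ALU needs rd=1 wr=1: FU; after: ALU=0 MUL=2 MEM=2 BR=1, R=0, W=1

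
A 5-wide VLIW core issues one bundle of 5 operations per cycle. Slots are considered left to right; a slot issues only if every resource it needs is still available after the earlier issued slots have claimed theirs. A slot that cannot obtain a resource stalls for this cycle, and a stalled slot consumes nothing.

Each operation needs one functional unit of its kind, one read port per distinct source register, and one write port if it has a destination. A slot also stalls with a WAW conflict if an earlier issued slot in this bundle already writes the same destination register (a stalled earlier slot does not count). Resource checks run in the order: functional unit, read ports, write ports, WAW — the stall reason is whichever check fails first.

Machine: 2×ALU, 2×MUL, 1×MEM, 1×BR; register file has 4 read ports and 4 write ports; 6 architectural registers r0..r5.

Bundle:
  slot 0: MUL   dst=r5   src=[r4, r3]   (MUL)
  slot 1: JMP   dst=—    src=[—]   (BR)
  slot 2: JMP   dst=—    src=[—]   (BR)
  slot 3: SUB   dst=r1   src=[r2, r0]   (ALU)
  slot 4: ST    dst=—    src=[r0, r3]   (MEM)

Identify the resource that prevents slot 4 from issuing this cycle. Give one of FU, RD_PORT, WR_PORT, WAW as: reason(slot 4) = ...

reason(slot 4) = RD_PORT

[0] MUL needs rd=2 wr=1: ok; after: ALU=2 MUL=1 MEM=1 BR=1, R=2, W=3
[1] BR needs rd=0 wr=0: ok; after: ALU=2 MUL=1 MEM=1 BR=0, R=2, W=3
[2] BR needs rd=0 wr=0: FU; after: ALU=2 MUL=1 MEM=1 BR=0, R=2, W=3
[3] ALU needs rd=2 wr=1: ok; after: ALU=1 MUL=1 MEM=1 BR=0, R=0, W=2
[4] MEM needs rd=2 wr=0: RD_PORT; after: ALU=1 MUL=1 MEM=1 BR=0, R=0, W=2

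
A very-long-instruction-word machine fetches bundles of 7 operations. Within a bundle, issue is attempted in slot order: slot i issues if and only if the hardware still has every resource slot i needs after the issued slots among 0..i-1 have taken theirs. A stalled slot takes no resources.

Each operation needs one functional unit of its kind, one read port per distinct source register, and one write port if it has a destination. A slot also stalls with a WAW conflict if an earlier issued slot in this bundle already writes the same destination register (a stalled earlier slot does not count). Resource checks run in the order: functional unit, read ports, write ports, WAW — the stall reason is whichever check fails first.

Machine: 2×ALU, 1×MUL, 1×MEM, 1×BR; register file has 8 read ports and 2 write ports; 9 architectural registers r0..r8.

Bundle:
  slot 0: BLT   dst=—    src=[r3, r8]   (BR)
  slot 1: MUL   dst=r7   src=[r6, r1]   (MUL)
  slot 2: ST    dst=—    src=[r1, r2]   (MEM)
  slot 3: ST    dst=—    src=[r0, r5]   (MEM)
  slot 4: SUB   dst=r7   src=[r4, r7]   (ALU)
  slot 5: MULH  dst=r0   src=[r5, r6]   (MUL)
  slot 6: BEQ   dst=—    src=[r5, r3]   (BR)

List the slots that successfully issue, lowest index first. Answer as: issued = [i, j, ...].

issued = [0, 1, 2]

slot 0 (BR): ISSUE — free A2,Mu1,Ld1,B0 rp6 wp2
slot 1 (MUL): ISSUE — free A2,Mu0,Ld1,B0 rp4 wp1
slot 2 (MEM): ISSUE — free A2,Mu0,Ld0,B0 rp2 wp1
slot 3 (MEM): stall FU — free A2,Mu0,Ld0,B0 rp2 wp1
slot 4 (ALU): stall WAW — free A2,Mu0,Ld0,B0 rp2 wp1
slot 5 (MUL): stall FU — free A2,Mu0,Ld0,B0 rp2 wp1
slot 6 (BR): stall FU — free A2,Mu0,Ld0,B0 rp2 wp1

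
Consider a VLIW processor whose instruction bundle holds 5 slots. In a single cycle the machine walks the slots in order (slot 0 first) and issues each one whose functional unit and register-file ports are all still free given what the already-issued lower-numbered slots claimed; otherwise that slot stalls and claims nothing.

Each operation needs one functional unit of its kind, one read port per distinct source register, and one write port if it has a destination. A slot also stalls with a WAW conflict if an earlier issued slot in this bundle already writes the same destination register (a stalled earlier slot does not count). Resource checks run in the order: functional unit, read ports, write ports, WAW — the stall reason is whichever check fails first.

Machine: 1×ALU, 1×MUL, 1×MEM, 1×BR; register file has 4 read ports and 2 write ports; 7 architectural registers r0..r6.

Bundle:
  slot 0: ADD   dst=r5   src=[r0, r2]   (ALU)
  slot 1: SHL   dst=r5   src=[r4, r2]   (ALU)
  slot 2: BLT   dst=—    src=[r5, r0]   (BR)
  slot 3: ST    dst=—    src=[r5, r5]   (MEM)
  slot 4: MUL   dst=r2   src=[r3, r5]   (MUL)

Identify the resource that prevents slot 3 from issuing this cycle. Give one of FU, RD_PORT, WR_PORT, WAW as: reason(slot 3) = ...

slot 0 (ALU): ISSUE — free A0,Mu1,Ld1,B1 rp2 wp1
slot 1 (ALU): stall FU — free A0,Mu1,Ld1,B1 rp2 wp1
slot 2 (BR): ISSUE — free A0,Mu1,Ld1,B0 rp0 wp1
slot 3 (MEM): stall RD_PORT — free A0,Mu1,Ld1,B0 rp0 wp1
slot 4 (MUL): stall RD_PORT — free A0,Mu1,Ld1,B0 rp0 wp1

reason(slot 3) = RD_PORT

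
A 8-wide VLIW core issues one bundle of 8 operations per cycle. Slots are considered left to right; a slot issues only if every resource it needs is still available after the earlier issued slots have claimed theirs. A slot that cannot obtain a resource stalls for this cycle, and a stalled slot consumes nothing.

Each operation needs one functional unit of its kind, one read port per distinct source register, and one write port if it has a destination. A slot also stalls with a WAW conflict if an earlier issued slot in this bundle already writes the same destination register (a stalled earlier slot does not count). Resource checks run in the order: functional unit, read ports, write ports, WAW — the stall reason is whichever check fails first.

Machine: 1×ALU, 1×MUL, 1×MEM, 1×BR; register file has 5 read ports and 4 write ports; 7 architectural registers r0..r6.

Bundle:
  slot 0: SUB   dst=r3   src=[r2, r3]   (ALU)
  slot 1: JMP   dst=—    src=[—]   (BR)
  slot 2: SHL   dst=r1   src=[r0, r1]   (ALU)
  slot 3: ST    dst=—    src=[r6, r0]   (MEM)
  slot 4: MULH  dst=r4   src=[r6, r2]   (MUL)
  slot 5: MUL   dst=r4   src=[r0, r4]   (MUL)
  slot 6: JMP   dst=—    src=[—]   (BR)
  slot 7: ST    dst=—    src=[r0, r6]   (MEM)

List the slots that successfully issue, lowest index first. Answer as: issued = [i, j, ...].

issued = [0, 1, 3]

slot 0 (ALU): ISSUE — free A0,Mu1,Ld1,B1 rp3 wp3
slot 1 (BR): ISSUE — free A0,Mu1,Ld1,B0 rp3 wp3
slot 2 (ALU): stall FU — free A0,Mu1,Ld1,B0 rp3 wp3
slot 3 (MEM): ISSUE — free A0,Mu1,Ld0,B0 rp1 wp3
slot 4 (MUL): stall RD_PORT — free A0,Mu1,Ld0,B0 rp1 wp3
slot 5 (MUL): stall RD_PORT — free A0,Mu1,Ld0,B0 rp1 wp3
slot 6 (BR): stall FU — free A0,Mu1,Ld0,B0 rp1 wp3
slot 7 (MEM): stall FU — free A0,Mu1,Ld0,B0 rp1 wp3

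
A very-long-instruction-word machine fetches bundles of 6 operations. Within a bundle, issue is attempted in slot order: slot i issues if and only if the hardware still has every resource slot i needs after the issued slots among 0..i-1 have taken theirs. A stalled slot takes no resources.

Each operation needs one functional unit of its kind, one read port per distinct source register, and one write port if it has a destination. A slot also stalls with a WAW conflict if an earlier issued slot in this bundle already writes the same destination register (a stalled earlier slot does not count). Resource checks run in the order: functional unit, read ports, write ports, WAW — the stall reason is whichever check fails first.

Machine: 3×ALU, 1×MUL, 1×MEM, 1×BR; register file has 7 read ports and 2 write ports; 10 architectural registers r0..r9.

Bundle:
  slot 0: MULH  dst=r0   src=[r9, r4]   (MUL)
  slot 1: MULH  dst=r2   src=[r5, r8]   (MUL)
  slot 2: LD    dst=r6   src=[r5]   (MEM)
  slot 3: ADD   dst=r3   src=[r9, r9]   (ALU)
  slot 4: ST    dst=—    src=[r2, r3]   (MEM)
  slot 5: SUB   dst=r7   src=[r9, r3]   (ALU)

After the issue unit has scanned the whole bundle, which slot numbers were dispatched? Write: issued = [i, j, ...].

slot 0 (MUL): ISSUE — free A3,Mu0,Ld1,B1 rp5 wp1
slot 1 (MUL): stall FU — free A3,Mu0,Ld1,B1 rp5 wp1
slot 2 (MEM): ISSUE — free A3,Mu0,Ld0,B1 rp4 wp0
slot 3 (ALU): stall WR_PORT — free A3,Mu0,Ld0,B1 rp4 wp0
slot 4 (MEM): stall FU — free A3,Mu0,Ld0,B1 rp4 wp0
slot 5 (ALU): stall WR_PORT — free A3,Mu0,Ld0,B1 rp4 wp0

issued = [0, 2]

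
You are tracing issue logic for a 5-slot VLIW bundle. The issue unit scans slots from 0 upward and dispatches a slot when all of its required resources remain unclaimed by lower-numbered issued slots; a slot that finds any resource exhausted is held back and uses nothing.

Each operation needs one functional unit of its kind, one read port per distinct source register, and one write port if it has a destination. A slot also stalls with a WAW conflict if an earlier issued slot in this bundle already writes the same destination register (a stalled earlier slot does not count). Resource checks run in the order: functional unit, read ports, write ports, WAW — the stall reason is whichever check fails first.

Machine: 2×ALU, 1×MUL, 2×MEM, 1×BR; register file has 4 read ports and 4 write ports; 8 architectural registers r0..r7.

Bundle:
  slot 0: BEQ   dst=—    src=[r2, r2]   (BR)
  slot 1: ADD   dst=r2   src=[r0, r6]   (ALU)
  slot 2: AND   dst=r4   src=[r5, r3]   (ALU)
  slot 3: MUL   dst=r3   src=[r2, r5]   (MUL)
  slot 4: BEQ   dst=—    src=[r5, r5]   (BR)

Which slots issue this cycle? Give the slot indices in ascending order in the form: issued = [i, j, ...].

#0 BR src=r2,r2 dispatched  <A:2 Mu:1 Ld:2 B:0 rd:3 wr:4>
#1 ALU src=r0,r6 dispatched  <A:1 Mu:1 Ld:2 B:0 rd:1 wr:3>
#2 ALU src=r5,r3 held:RD_PORT  <A:1 Mu:1 Ld:2 B:0 rd:1 wr:3>
#3 MUL src=r2,r5 held:RD_PORT  <A:1 Mu:1 Ld:2 B:0 rd:1 wr:3>
#4 BR src=r5,r5 held:FU  <A:1 Mu:1 Ld:2 B:0 rd:1 wr:3>

issued = [0, 1]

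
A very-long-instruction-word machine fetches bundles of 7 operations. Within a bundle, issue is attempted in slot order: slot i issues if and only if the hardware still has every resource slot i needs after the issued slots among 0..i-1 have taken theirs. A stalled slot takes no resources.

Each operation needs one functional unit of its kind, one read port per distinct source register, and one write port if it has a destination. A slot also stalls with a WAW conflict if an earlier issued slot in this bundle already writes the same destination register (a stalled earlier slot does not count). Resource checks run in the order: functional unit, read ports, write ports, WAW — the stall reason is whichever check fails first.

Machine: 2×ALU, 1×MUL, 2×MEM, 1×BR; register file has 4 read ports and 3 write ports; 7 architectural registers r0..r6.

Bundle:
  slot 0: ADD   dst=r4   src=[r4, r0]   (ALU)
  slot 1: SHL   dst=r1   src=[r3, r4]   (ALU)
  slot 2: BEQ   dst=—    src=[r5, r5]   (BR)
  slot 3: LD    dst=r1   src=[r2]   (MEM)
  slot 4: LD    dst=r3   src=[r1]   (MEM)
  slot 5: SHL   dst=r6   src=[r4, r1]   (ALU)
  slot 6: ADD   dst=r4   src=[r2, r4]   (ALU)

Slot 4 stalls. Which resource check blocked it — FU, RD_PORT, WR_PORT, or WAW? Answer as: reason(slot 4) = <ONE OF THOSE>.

(0) want 1×ALU +2rd +1wr — yes → AL1|MU1|ME2|BR1|rd2|wr2
(1) want 1×ALU +2rd +1wr — yes → AL0|MU1|ME2|BR1|rd0|wr1
(2) want 1×BR +1rd +0wr — RD_PORT → AL0|MU1|ME2|BR1|rd0|wr1
(3) want 1×MEM +1rd +1wr — RD_PORT → AL0|MU1|ME2|BR1|rd0|wr1
(4) want 1×MEM +1rd +1wr — RD_PORT → AL0|MU1|ME2|BR1|rd0|wr1
(5) want 1×ALU +2rd +1wr — FU → AL0|MU1|ME2|BR1|rd0|wr1
(6) want 1×ALU +2rd +1wr — FU → AL0|MU1|ME2|BR1|rd0|wr1

reason(slot 4) = RD_PORT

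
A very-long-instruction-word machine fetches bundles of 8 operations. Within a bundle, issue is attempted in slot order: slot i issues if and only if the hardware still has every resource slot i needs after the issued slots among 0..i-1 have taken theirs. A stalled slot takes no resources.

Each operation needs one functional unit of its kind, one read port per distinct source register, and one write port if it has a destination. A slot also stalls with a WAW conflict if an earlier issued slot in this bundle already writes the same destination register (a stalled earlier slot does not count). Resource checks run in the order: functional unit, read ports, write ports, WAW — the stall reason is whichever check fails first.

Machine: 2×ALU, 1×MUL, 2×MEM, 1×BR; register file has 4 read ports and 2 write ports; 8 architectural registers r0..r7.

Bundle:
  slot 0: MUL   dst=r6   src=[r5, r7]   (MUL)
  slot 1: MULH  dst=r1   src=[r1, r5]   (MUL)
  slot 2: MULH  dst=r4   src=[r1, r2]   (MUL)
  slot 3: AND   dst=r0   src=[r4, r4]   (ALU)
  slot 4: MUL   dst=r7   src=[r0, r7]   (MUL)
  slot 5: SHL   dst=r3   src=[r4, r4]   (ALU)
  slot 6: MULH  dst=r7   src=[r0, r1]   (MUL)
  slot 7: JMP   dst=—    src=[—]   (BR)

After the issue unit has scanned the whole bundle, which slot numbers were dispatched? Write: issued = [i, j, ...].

(0) want 1×MUL +2rd +1wr — yes → AL2|MU0|ME2|BR1|rd2|wr1
(1) want 1×MUL +2rd +1wr — FU → AL2|MU0|ME2|BR1|rd2|wr1
(2) want 1×MUL +2rd +1wr — FU → AL2|MU0|ME2|BR1|rd2|wr1
(3) want 1×ALU +1rd +1wr — yes → AL1|MU0|ME2|BR1|rd1|wr0
(4) want 1×MUL +2rd +1wr — FU → AL1|MU0|ME2|BR1|rd1|wr0
(5) want 1×ALU +1rd +1wr — WR_PORT → AL1|MU0|ME2|BR1|rd1|wr0
(6) want 1×MUL +2rd +1wr — FU → AL1|MU0|ME2|BR1|rd1|wr0
(7) want 1×BR +0rd +0wr — yes → AL1|MU0|ME2|BR0|rd1|wr0

issued = [0, 3, 7]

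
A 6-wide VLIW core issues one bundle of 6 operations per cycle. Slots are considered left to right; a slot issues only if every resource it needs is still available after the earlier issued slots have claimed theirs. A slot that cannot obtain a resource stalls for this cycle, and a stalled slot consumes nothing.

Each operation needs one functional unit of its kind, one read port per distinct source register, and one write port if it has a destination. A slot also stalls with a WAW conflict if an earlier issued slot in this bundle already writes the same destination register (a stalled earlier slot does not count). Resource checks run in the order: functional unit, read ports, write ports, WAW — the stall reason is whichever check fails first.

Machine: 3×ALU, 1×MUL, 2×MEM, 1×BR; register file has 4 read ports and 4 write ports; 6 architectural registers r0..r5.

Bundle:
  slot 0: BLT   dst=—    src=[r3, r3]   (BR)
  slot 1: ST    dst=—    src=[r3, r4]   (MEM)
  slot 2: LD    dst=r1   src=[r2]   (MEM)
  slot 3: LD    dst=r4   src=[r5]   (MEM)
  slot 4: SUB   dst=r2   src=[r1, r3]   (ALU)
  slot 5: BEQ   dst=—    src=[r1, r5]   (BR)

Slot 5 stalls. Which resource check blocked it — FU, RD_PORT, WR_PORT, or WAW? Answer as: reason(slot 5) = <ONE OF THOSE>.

[0] BR needs rd=1 wr=0: ok; after: ALU=3 MUL=1 MEM=2 BR=0, R=3, W=4
[1] MEM needs rd=2 wr=0: ok; after: ALU=3 MUL=1 MEM=1 BR=0, R=1, W=4
[2] MEM needs rd=1 wr=1: ok; after: ALU=3 MUL=1 MEM=0 BR=0, R=0, W=3
[3] MEM needs rd=1 wr=1: FU; after: ALU=3 MUL=1 MEM=0 BR=0, R=0, W=3
[4] ALU needs rd=2 wr=1: RD_PORT; after: ALU=3 MUL=1 MEM=0 BR=0, R=0, W=3
[5] BR needs rd=2 wr=0: FU; after: ALU=3 MUL=1 MEM=0 BR=0, R=0, W=3

reason(slot 5) = FU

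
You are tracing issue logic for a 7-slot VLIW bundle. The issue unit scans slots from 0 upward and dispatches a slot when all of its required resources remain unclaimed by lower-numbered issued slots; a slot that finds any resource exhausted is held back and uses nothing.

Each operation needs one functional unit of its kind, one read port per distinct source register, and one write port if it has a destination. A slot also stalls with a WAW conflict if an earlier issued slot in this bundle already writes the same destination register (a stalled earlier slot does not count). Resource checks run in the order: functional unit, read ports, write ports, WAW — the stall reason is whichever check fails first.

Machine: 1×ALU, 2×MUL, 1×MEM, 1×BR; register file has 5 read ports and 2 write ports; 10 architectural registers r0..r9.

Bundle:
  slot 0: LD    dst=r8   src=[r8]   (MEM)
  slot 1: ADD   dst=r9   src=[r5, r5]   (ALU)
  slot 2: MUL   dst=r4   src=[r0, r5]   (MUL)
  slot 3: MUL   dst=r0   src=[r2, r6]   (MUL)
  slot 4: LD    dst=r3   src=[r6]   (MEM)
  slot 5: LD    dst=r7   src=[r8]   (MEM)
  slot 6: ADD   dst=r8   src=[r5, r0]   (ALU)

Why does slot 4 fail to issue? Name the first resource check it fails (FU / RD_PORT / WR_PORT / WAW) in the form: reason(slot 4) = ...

reason(slot 4) = FU

slot 0 (MEM): ISSUE — free A1,Mu2,Ld0,B1 rp4 wp1
slot 1 (ALU): ISSUE — free A0,Mu2,Ld0,B1 rp3 wp0
slot 2 (MUL): stall WR_PORT — free A0,Mu2,Ld0,B1 rp3 wp0
slot 3 (MUL): stall WR_PORT — free A0,Mu2,Ld0,B1 rp3 wp0
slot 4 (MEM): stall FU — free A0,Mu2,Ld0,B1 rp3 wp0
slot 5 (MEM): stall FU — free A0,Mu2,Ld0,B1 rp3 wp0
slot 6 (ALU): stall FU — free A0,Mu2,Ld0,B1 rp3 wp0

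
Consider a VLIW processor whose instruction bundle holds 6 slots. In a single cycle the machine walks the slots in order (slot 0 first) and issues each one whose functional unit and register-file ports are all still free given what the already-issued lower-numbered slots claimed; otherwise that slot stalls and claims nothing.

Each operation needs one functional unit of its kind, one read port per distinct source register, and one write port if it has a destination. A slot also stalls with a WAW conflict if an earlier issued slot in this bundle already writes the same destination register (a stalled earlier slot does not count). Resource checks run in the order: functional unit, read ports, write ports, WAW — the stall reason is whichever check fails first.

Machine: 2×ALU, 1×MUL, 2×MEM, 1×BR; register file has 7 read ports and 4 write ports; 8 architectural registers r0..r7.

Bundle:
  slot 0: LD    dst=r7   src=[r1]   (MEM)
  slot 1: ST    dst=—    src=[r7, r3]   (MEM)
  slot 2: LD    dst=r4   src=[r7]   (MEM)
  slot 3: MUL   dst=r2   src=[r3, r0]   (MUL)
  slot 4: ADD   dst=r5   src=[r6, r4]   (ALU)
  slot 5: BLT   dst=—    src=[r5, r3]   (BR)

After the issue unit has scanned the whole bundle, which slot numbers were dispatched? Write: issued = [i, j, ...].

issued = [0, 1, 3, 4]

(0) want 1×MEM +1rd +1wr — yes → AL2|MU1|ME1|BR1|rd6|wr3
(1) want 1×MEM +2rd +0wr — yes → AL2|MU1|ME0|BR1|rd4|wr3
(2) want 1×MEM +1rd +1wr — FU → AL2|MU1|ME0|BR1|rd4|wr3
(3) want 1×MUL +2rd +1wr — yes → AL2|MU0|ME0|BR1|rd2|wr2
(4) want 1×ALU +2rd +1wr — yes → AL1|MU0|ME0|BR1|rd0|wr1
(5) want 1×BR +2rd +0wr — RD_PORT → AL1|MU0|ME0|BR1|rd0|wr1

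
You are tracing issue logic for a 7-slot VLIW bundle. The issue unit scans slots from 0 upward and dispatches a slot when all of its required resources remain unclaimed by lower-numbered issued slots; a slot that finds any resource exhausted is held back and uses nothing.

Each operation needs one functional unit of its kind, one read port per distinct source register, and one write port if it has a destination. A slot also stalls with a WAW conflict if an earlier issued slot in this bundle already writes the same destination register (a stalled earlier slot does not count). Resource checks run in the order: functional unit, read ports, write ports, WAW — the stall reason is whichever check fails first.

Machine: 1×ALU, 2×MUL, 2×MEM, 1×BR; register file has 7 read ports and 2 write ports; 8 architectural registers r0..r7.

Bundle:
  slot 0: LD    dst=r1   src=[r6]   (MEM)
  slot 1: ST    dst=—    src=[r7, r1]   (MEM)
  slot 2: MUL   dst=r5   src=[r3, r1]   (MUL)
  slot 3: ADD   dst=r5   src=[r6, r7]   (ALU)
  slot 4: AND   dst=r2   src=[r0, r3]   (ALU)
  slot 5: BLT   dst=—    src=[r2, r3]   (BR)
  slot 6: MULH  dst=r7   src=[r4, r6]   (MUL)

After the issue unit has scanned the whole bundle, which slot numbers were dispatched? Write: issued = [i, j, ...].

[0] MEM needs rd=1 wr=1: ok; after: ALU=1 MUL=2 MEM=1 BR=1, R=6, W=1
[1] MEM needs rd=2 wr=0: ok; after: ALU=1 MUL=2 MEM=0 BR=1, R=4, W=1
[2] MUL needs rd=2 wr=1: ok; after: ALU=1 MUL=1 MEM=0 BR=1, R=2, W=0
[3] ALU needs rd=2 wr=1: WR_PORT; after: ALU=1 MUL=1 MEM=0 BR=1, R=2, W=0
[4] ALU needs rd=2 wr=1: WR_PORT; after: ALU=1 MUL=1 MEM=0 BR=1, R=2, W=0
[5] BR needs rd=2 wr=0: ok; after: ALU=1 MUL=1 MEM=0 BR=0, R=0, W=0
[6] MUL needs rd=2 wr=1: RD_PORT; after: ALU=1 MUL=1 MEM=0 BR=0, R=0, W=0

issued = [0, 1, 2, 5]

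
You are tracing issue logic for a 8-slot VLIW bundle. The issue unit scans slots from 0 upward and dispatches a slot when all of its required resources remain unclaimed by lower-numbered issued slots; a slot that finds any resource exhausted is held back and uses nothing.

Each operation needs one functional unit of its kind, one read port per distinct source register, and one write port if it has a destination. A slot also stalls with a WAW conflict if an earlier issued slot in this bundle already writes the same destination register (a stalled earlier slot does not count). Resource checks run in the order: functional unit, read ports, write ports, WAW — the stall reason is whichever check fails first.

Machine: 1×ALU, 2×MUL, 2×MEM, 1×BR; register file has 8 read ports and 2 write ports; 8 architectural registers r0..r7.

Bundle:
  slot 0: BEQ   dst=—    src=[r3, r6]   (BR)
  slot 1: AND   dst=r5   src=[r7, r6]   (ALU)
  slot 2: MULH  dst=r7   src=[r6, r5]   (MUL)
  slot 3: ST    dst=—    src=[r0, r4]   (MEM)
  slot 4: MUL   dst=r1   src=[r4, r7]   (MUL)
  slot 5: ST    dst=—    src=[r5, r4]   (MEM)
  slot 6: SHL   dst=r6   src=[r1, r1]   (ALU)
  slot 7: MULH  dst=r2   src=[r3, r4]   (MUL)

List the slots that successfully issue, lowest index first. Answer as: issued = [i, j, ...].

(0) want 1×BR +2rd +0wr — yes → AL1|MU2|ME2|BR0|rd6|wr2
(1) want 1×ALU +2rd +1wr — yes → AL0|MU2|ME2|BR0|rd4|wr1
(2) want 1×MUL +2rd +1wr — yes → AL0|MU1|ME2|BR0|rd2|wr0
(3) want 1×MEM +2rd +0wr — yes → AL0|MU1|ME1|BR0|rd0|wr0
(4) want 1×MUL +2rd +1wr — RD_PORT → AL0|MU1|ME1|BR0|rd0|wr0
(5) want 1×MEM +2rd +0wr — RD_PORT → AL0|MU1|ME1|BR0|rd0|wr0
(6) want 1×ALU +1rd +1wr — FU → AL0|MU1|ME1|BR0|rd0|wr0
(7) want 1×MUL +2rd +1wr — RD_PORT → AL0|MU1|ME1|BR0|rd0|wr0

issued = [0, 1, 2, 3]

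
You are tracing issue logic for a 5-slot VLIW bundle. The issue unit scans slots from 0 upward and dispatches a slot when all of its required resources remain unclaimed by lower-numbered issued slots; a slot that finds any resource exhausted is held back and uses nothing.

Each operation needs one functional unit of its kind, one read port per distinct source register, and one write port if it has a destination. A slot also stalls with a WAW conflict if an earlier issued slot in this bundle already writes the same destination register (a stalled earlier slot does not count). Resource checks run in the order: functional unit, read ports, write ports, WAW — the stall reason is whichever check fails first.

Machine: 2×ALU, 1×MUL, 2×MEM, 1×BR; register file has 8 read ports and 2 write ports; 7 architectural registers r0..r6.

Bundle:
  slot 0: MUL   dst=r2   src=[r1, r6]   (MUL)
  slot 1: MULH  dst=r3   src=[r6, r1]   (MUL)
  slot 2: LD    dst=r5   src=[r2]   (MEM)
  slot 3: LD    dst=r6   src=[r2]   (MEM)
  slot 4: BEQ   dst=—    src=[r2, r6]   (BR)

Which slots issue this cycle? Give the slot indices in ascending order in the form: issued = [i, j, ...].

issued = [0, 2, 4]

  0. MUL→r2 ⇒ go  {2A/0Mu/2Ld/1B | 6r 1w}
  1. MUL→r3 ⇒ no(FU)  {2A/0Mu/2Ld/1B | 6r 1w}
  2. MEM→r5 ⇒ go  {2A/0Mu/1Ld/1B | 5r 0w}
  3. MEM→r6 ⇒ no(WR_PORT)  {2A/0Mu/1Ld/1B | 5r 0w}
  4. BR ⇒ go  {2A/0Mu/1Ld/0B | 3r 0w}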